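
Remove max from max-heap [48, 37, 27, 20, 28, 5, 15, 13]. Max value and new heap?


Max = 48
Replace root with last, heapify down
Resulting heap: [37, 28, 27, 20, 13, 5, 15]


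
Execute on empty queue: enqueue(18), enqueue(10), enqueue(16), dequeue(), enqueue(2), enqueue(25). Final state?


enqueue(18) -> [18]
enqueue(10) -> [18, 10]
enqueue(16) -> [18, 10, 16]
dequeue() returns 18 -> [10, 16]
enqueue(2) -> [10, 16, 2]
enqueue(25) -> [10, 16, 2, 25]
Final queue (front to back): [10, 16, 2, 25]


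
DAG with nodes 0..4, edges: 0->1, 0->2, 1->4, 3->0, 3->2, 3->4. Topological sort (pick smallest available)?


Kahn's algorithm, process smallest node first
Order: [3, 0, 1, 2, 4]


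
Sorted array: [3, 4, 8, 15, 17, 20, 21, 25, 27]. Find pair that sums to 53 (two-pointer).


Two pointers: lo=0, hi=8
No pair sums to 53


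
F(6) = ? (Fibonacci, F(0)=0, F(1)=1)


F(n)=F(n-1)+F(n-2)
...F(4)=3, F(5)=5, F(6)=8


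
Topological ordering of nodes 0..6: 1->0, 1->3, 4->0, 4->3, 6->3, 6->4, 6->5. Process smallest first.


Kahn's algorithm, process smallest node first
Order: [1, 2, 6, 4, 0, 3, 5]


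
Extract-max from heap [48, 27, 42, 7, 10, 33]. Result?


Max = 48
Replace root with last, heapify down
Resulting heap: [42, 27, 33, 7, 10]


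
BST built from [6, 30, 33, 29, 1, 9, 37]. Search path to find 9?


BST root = 6
Search for 9: compare at each node
Path: [6, 30, 29, 9]


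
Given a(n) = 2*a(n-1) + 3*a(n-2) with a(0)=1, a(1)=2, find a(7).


Build bottom-up:
...a(5)=182, a(6)=547, a(7)=2*547+3*182=1640


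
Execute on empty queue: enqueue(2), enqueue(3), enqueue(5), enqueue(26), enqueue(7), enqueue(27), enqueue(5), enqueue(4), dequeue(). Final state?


enqueue(2) -> [2]
enqueue(3) -> [2, 3]
enqueue(5) -> [2, 3, 5]
enqueue(26) -> [2, 3, 5, 26]
enqueue(7) -> [2, 3, 5, 26, 7]
enqueue(27) -> [2, 3, 5, 26, 7, 27]
enqueue(5) -> [2, 3, 5, 26, 7, 27, 5]
enqueue(4) -> [2, 3, 5, 26, 7, 27, 5, 4]
dequeue() returns 2 -> [3, 5, 26, 7, 27, 5, 4]
Final queue (front to back): [3, 5, 26, 7, 27, 5, 4]


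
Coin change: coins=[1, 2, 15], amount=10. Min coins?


dp[0]=0; dp[i]=1+min(dp[i-c] for c in coins)
...dp[5]=3, dp[6]=3, dp[7]=4, dp[8]=4, dp[9]=5, dp[10]=5
Minimum coins for 10 = 5


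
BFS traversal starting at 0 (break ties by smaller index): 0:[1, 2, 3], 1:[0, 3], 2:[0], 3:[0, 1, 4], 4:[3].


BFS queue: start with [0]
Visit order: [0, 1, 2, 3, 4]


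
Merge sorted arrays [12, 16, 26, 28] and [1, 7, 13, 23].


Compare heads, take smaller each step.
Merged: [1, 7, 12, 13, 16, 23, 26, 28]


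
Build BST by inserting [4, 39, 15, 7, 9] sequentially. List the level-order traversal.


Root = 4; build tree by BST insertion.
Level-Order traversal: [4, 39, 15, 7, 9]


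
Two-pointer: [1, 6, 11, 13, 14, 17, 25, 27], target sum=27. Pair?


Two pointers: lo=0, hi=7
Found pair: (13, 14) summing to 27


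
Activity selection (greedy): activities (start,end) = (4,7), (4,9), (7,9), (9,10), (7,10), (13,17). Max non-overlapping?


Greedy: pick earliest-ending, then skip overlaps.
Selected (4 activities): [(4, 7), (7, 9), (9, 10), (13, 17)]


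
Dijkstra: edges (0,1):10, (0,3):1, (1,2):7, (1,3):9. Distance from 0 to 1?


Dijkstra from 0:
Distances: {0: 0, 1: 10, 2: 17, 3: 1}
Shortest distance to 1 = 10, path = [0, 1]


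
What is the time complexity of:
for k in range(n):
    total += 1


Per nesting level: O(n) = O(n)
Complexity: O(n)


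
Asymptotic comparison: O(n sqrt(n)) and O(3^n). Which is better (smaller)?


n^1.5 grows slower than exponential (base 3)
O(n sqrt(n)) is asymptotically smaller; O(3^n) grows faster


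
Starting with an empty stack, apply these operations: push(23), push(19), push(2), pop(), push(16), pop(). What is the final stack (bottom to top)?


push(23) -> [23]
push(19) -> [23, 19]
push(2) -> [23, 19, 2]
pop() returns 2 -> [23, 19]
push(16) -> [23, 19, 16]
pop() returns 16 -> [23, 19]
Final stack (bottom to top): [23, 19]


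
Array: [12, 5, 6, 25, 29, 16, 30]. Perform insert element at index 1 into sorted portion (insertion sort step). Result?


After one pass: [5, 12, 6, 25, 29, 16, 30]


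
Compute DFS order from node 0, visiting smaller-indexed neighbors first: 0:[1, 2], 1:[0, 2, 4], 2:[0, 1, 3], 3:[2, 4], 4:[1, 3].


DFS stack-based: start with [0]
Visit order: [0, 1, 2, 3, 4]


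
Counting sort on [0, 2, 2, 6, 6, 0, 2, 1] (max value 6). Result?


Count array: [2, 1, 3, 0, 0, 0, 2]
Reconstruct: [0, 0, 1, 2, 2, 2, 6, 6]


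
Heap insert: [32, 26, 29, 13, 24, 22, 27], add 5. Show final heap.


Append 5: [32, 26, 29, 13, 24, 22, 27, 5]
Bubble up: no swaps needed
Result: [32, 26, 29, 13, 24, 22, 27, 5]


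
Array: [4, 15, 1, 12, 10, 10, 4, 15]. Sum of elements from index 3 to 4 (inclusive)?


Prefix sums: [0, 4, 19, 20, 32, 42, 52, 56, 71]
Sum[3..4] = prefix[5] - prefix[3] = 42 - 20 = 22


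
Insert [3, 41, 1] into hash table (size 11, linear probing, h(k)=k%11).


Insertions: 3->slot 3; 41->slot 8; 1->slot 1
Table: [None, 1, None, 3, None, None, None, None, 41, None, None]


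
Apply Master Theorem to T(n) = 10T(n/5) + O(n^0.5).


a=10, b=5, c=0.5. log_5(10)=1.431 > c=0.5. Case 1: O(n^log_b(a)) = O(n^1.431)
Complexity: O(n^1.431)


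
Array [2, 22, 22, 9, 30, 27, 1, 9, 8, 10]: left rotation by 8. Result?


Left rotate by 8: [8, 10, 2, 22, 22, 9, 30, 27, 1, 9]


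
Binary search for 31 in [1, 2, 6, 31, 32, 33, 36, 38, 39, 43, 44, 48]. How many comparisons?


Search for 31:
[0,11] mid=5 arr[5]=33
[0,4] mid=2 arr[2]=6
[3,4] mid=3 arr[3]=31
Total: 3 comparisons


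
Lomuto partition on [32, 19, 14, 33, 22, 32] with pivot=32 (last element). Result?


Elements <= 32 go left of pivot.
Result: [32, 19, 14, 22, 32, 33], pivot at index 4


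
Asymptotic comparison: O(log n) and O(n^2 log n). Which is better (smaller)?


logarithmic grows slower than n^2 log n
O(log n) is asymptotically smaller; O(n^2 log n) grows faster


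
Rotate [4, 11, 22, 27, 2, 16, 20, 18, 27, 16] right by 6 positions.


Right rotate by 6: [2, 16, 20, 18, 27, 16, 4, 11, 22, 27]


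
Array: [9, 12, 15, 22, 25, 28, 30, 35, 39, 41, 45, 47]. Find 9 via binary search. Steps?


Search for 9:
[0,11] mid=5 arr[5]=28
[0,4] mid=2 arr[2]=15
[0,1] mid=0 arr[0]=9
Total: 3 comparisons


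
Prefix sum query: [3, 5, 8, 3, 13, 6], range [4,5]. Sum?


Prefix sums: [0, 3, 8, 16, 19, 32, 38]
Sum[4..5] = prefix[6] - prefix[4] = 38 - 19 = 19


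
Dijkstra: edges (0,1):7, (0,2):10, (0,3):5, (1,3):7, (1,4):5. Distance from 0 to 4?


Dijkstra from 0:
Distances: {0: 0, 1: 7, 2: 10, 3: 5, 4: 12}
Shortest distance to 4 = 12, path = [0, 1, 4]


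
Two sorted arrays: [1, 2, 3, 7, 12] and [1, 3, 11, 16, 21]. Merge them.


Compare heads, take smaller each step.
Merged: [1, 1, 2, 3, 3, 7, 11, 12, 16, 21]


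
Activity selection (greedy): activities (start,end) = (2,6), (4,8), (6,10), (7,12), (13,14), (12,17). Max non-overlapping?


Greedy: pick earliest-ending, then skip overlaps.
Selected (3 activities): [(2, 6), (6, 10), (13, 14)]


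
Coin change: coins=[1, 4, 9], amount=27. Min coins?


dp[0]=0; dp[i]=1+min(dp[i-c] for c in coins)
...dp[22]=3, dp[23]=4, dp[24]=5, dp[25]=5, dp[26]=4, dp[27]=3
Minimum coins for 27 = 3


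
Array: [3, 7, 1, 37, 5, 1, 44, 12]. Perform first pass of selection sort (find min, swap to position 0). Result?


After one pass: [1, 7, 3, 37, 5, 1, 44, 12]


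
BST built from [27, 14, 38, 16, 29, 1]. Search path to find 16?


BST root = 27
Search for 16: compare at each node
Path: [27, 14, 16]


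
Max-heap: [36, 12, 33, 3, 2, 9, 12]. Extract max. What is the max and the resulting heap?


Max = 36
Replace root with last, heapify down
Resulting heap: [33, 12, 12, 3, 2, 9]


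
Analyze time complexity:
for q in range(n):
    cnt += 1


Per nesting level: O(n) = O(n)
Complexity: O(n)


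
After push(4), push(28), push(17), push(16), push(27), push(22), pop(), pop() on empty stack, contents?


push(4) -> [4]
push(28) -> [4, 28]
push(17) -> [4, 28, 17]
push(16) -> [4, 28, 17, 16]
push(27) -> [4, 28, 17, 16, 27]
push(22) -> [4, 28, 17, 16, 27, 22]
pop() returns 22 -> [4, 28, 17, 16, 27]
pop() returns 27 -> [4, 28, 17, 16]
Final stack (bottom to top): [4, 28, 17, 16]


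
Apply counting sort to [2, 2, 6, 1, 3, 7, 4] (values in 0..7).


Count array: [0, 1, 2, 1, 1, 0, 1, 1]
Reconstruct: [1, 2, 2, 3, 4, 6, 7]


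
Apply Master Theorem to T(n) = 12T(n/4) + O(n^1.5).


a=12, b=4, c=1.5. log_4(12)=1.792 > c=1.5. Case 1: O(n^log_b(a)) = O(n^1.792)
Complexity: O(n^1.792)


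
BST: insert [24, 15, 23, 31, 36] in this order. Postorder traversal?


Root = 24; build tree by BST insertion.
Postorder traversal: [23, 15, 36, 31, 24]


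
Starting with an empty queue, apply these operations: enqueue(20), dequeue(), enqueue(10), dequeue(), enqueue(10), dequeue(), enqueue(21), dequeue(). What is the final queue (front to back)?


enqueue(20) -> [20]
dequeue() returns 20 -> []
enqueue(10) -> [10]
dequeue() returns 10 -> []
enqueue(10) -> [10]
dequeue() returns 10 -> []
enqueue(21) -> [21]
dequeue() returns 21 -> []
Final queue (front to back): []


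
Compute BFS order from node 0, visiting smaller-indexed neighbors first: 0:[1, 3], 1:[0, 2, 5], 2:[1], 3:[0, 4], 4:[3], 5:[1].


BFS queue: start with [0]
Visit order: [0, 1, 3, 2, 5, 4]


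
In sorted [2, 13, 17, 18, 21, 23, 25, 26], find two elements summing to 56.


Two pointers: lo=0, hi=7
No pair sums to 56


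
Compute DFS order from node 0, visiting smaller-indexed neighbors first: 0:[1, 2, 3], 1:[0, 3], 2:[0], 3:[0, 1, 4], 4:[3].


DFS stack-based: start with [0]
Visit order: [0, 1, 3, 4, 2]


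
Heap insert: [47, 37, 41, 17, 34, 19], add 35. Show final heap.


Append 35: [47, 37, 41, 17, 34, 19, 35]
Bubble up: no swaps needed
Result: [47, 37, 41, 17, 34, 19, 35]


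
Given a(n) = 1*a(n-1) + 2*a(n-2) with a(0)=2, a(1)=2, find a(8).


Build bottom-up:
...a(6)=86, a(7)=170, a(8)=1*170+2*86=342


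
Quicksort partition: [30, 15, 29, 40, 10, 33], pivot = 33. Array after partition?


Elements <= 33 go left of pivot.
Result: [30, 15, 29, 10, 33, 40], pivot at index 4


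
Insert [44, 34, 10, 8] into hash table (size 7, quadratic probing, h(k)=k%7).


Insertions: 44->slot 2; 34->slot 6; 10->slot 3; 8->slot 1
Table: [None, 8, 44, 10, None, None, 34]


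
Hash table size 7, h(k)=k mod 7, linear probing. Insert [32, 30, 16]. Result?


Insertions: 32->slot 4; 30->slot 2; 16->slot 3
Table: [None, None, 30, 16, 32, None, None]


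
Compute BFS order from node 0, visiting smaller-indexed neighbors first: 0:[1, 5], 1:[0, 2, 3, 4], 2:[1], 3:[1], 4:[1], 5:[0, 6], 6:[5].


BFS queue: start with [0]
Visit order: [0, 1, 5, 2, 3, 4, 6]


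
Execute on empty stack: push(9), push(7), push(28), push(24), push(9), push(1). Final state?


push(9) -> [9]
push(7) -> [9, 7]
push(28) -> [9, 7, 28]
push(24) -> [9, 7, 28, 24]
push(9) -> [9, 7, 28, 24, 9]
push(1) -> [9, 7, 28, 24, 9, 1]
Final stack (bottom to top): [9, 7, 28, 24, 9, 1]


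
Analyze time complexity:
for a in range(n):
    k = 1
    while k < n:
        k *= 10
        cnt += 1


Per nesting level: O(n) * O(log n) = O(n log n)
Complexity: O(n log n)


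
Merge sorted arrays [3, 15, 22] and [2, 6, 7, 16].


Compare heads, take smaller each step.
Merged: [2, 3, 6, 7, 15, 16, 22]


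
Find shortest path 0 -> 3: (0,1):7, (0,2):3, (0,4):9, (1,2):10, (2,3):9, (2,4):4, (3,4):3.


Dijkstra from 0:
Distances: {0: 0, 1: 7, 2: 3, 3: 10, 4: 7}
Shortest distance to 3 = 10, path = [0, 2, 4, 3]


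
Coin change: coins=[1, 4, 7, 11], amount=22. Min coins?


dp[0]=0; dp[i]=1+min(dp[i-c] for c in coins)
...dp[17]=4, dp[18]=2, dp[19]=3, dp[20]=4, dp[21]=3, dp[22]=2
Minimum coins for 22 = 2


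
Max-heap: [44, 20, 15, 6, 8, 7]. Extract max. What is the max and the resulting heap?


Max = 44
Replace root with last, heapify down
Resulting heap: [20, 8, 15, 6, 7]


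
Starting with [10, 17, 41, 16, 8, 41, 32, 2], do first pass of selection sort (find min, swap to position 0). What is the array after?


After one pass: [2, 17, 41, 16, 8, 41, 32, 10]


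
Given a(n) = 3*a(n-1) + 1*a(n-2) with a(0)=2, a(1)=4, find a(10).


Build bottom-up:
...a(8)=18086, a(9)=59734, a(10)=3*59734+1*18086=197288


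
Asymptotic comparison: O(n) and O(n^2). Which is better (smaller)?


linear grows slower than quadratic
O(n) is asymptotically smaller; O(n^2) grows faster


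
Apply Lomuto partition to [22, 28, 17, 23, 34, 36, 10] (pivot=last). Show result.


Elements <= 10 go left of pivot.
Result: [10, 28, 17, 23, 34, 36, 22], pivot at index 0


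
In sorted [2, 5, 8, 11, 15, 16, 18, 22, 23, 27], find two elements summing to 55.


Two pointers: lo=0, hi=9
No pair sums to 55


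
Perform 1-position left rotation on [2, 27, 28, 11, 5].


Left rotate by 1: [27, 28, 11, 5, 2]


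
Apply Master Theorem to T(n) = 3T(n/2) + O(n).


a=3, b=2, c=1. log_2(3)=1.585 > c=1. Case 1: O(n^log_b(a)) = O(n^1.585)
Complexity: O(n^1.585)


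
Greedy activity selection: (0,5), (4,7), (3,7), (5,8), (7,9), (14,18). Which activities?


Greedy: pick earliest-ending, then skip overlaps.
Selected (3 activities): [(0, 5), (5, 8), (14, 18)]


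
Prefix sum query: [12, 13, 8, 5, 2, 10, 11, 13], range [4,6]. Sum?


Prefix sums: [0, 12, 25, 33, 38, 40, 50, 61, 74]
Sum[4..6] = prefix[7] - prefix[4] = 61 - 38 = 23


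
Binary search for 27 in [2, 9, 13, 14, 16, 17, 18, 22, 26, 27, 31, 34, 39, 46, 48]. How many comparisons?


Search for 27:
[0,14] mid=7 arr[7]=22
[8,14] mid=11 arr[11]=34
[8,10] mid=9 arr[9]=27
Total: 3 comparisons


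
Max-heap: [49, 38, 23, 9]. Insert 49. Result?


Append 49: [49, 38, 23, 9, 49]
Bubble up: swap idx 4(49) with idx 1(38)
Result: [49, 49, 23, 9, 38]


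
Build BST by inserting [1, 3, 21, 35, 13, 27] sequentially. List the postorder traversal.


Root = 1; build tree by BST insertion.
Postorder traversal: [13, 27, 35, 21, 3, 1]


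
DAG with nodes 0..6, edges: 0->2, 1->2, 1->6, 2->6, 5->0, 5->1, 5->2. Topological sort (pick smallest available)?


Kahn's algorithm, process smallest node first
Order: [3, 4, 5, 0, 1, 2, 6]


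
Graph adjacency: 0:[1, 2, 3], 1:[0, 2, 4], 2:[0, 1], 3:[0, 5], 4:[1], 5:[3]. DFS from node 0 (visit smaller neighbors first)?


DFS stack-based: start with [0]
Visit order: [0, 1, 2, 4, 3, 5]


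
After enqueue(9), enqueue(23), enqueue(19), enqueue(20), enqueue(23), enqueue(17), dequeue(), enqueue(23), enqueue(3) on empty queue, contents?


enqueue(9) -> [9]
enqueue(23) -> [9, 23]
enqueue(19) -> [9, 23, 19]
enqueue(20) -> [9, 23, 19, 20]
enqueue(23) -> [9, 23, 19, 20, 23]
enqueue(17) -> [9, 23, 19, 20, 23, 17]
dequeue() returns 9 -> [23, 19, 20, 23, 17]
enqueue(23) -> [23, 19, 20, 23, 17, 23]
enqueue(3) -> [23, 19, 20, 23, 17, 23, 3]
Final queue (front to back): [23, 19, 20, 23, 17, 23, 3]


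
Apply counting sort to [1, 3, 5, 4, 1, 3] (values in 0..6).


Count array: [0, 2, 0, 2, 1, 1, 0]
Reconstruct: [1, 1, 3, 3, 4, 5]


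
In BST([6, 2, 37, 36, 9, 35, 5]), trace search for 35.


BST root = 6
Search for 35: compare at each node
Path: [6, 37, 36, 9, 35]


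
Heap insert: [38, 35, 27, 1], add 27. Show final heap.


Append 27: [38, 35, 27, 1, 27]
Bubble up: no swaps needed
Result: [38, 35, 27, 1, 27]


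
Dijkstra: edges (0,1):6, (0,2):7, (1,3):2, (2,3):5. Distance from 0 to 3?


Dijkstra from 0:
Distances: {0: 0, 1: 6, 2: 7, 3: 8}
Shortest distance to 3 = 8, path = [0, 1, 3]


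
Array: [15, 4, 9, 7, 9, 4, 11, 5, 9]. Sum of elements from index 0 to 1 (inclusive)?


Prefix sums: [0, 15, 19, 28, 35, 44, 48, 59, 64, 73]
Sum[0..1] = prefix[2] - prefix[0] = 19 - 0 = 19


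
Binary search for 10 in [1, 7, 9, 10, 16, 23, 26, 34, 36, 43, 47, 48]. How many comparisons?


Search for 10:
[0,11] mid=5 arr[5]=23
[0,4] mid=2 arr[2]=9
[3,4] mid=3 arr[3]=10
Total: 3 comparisons


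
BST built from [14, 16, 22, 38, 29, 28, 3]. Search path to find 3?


BST root = 14
Search for 3: compare at each node
Path: [14, 3]


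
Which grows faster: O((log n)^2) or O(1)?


constant grows slower than polylogarithmic
O(1) is asymptotically smaller; O((log n)^2) grows faster


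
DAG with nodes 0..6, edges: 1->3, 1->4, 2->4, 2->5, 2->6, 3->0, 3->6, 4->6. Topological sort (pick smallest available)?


Kahn's algorithm, process smallest node first
Order: [1, 2, 3, 0, 4, 5, 6]


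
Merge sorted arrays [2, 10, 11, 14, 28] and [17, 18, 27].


Compare heads, take smaller each step.
Merged: [2, 10, 11, 14, 17, 18, 27, 28]


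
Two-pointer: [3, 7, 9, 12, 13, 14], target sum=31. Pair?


Two pointers: lo=0, hi=5
No pair sums to 31


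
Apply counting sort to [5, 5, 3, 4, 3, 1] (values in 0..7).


Count array: [0, 1, 0, 2, 1, 2, 0, 0]
Reconstruct: [1, 3, 3, 4, 5, 5]


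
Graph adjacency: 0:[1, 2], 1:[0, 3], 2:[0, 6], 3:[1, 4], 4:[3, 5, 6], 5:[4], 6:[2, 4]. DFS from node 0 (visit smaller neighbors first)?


DFS stack-based: start with [0]
Visit order: [0, 1, 3, 4, 5, 6, 2]


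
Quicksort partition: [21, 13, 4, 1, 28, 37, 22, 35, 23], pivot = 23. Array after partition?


Elements <= 23 go left of pivot.
Result: [21, 13, 4, 1, 22, 23, 28, 35, 37], pivot at index 5


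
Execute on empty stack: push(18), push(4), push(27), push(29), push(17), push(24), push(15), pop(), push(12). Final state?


push(18) -> [18]
push(4) -> [18, 4]
push(27) -> [18, 4, 27]
push(29) -> [18, 4, 27, 29]
push(17) -> [18, 4, 27, 29, 17]
push(24) -> [18, 4, 27, 29, 17, 24]
push(15) -> [18, 4, 27, 29, 17, 24, 15]
pop() returns 15 -> [18, 4, 27, 29, 17, 24]
push(12) -> [18, 4, 27, 29, 17, 24, 12]
Final stack (bottom to top): [18, 4, 27, 29, 17, 24, 12]


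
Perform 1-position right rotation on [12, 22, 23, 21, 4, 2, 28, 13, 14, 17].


Right rotate by 1: [17, 12, 22, 23, 21, 4, 2, 28, 13, 14]


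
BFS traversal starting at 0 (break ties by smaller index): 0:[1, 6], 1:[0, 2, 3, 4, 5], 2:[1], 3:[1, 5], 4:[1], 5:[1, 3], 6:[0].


BFS queue: start with [0]
Visit order: [0, 1, 6, 2, 3, 4, 5]


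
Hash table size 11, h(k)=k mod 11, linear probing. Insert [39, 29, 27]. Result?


Insertions: 39->slot 6; 29->slot 7; 27->slot 5
Table: [None, None, None, None, None, 27, 39, 29, None, None, None]


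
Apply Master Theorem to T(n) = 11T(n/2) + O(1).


a=11, b=2, c=0. log_2(11)=3.459 > c=0. Case 1: O(n^log_b(a)) = O(n^3.459)
Complexity: O(n^3.459)


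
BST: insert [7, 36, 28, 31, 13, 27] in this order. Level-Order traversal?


Root = 7; build tree by BST insertion.
Level-Order traversal: [7, 36, 28, 13, 31, 27]


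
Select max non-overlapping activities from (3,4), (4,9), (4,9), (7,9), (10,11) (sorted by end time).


Greedy: pick earliest-ending, then skip overlaps.
Selected (3 activities): [(3, 4), (4, 9), (10, 11)]


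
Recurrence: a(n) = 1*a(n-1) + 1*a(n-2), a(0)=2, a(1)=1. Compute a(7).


Build bottom-up:
...a(5)=11, a(6)=18, a(7)=1*18+1*11=29


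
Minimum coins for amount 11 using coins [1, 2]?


dp[0]=0; dp[i]=1+min(dp[i-c] for c in coins)
...dp[6]=3, dp[7]=4, dp[8]=4, dp[9]=5, dp[10]=5, dp[11]=6
Minimum coins for 11 = 6


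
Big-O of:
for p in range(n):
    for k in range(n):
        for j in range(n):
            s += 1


Per nesting level: O(n) * O(n) * O(n) = O(n^3)
Complexity: O(n^3)


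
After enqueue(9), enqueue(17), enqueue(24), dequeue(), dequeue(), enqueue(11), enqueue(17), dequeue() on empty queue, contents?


enqueue(9) -> [9]
enqueue(17) -> [9, 17]
enqueue(24) -> [9, 17, 24]
dequeue() returns 9 -> [17, 24]
dequeue() returns 17 -> [24]
enqueue(11) -> [24, 11]
enqueue(17) -> [24, 11, 17]
dequeue() returns 24 -> [11, 17]
Final queue (front to back): [11, 17]


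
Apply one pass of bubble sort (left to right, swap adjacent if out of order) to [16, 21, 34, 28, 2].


After one pass: [16, 21, 28, 2, 34]


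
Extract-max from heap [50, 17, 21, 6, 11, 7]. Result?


Max = 50
Replace root with last, heapify down
Resulting heap: [21, 17, 7, 6, 11]


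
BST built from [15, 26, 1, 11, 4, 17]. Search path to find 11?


BST root = 15
Search for 11: compare at each node
Path: [15, 1, 11]


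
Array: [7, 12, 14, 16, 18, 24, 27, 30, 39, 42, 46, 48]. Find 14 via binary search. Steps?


Search for 14:
[0,11] mid=5 arr[5]=24
[0,4] mid=2 arr[2]=14
Total: 2 comparisons


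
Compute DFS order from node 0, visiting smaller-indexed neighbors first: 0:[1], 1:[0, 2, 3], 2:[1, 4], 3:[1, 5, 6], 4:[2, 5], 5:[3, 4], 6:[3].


DFS stack-based: start with [0]
Visit order: [0, 1, 2, 4, 5, 3, 6]


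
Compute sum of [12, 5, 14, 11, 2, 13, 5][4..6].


Prefix sums: [0, 12, 17, 31, 42, 44, 57, 62]
Sum[4..6] = prefix[7] - prefix[4] = 62 - 42 = 20


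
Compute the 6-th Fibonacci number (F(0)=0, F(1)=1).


F(n)=F(n-1)+F(n-2)
...F(4)=3, F(5)=5, F(6)=8


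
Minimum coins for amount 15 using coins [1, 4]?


dp[0]=0; dp[i]=1+min(dp[i-c] for c in coins)
...dp[10]=4, dp[11]=5, dp[12]=3, dp[13]=4, dp[14]=5, dp[15]=6
Minimum coins for 15 = 6


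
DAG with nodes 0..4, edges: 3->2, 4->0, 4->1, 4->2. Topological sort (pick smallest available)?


Kahn's algorithm, process smallest node first
Order: [3, 4, 0, 1, 2]


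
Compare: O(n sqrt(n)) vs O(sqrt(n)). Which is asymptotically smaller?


sublinear grows slower than n^1.5
O(sqrt(n)) is asymptotically smaller; O(n sqrt(n)) grows faster


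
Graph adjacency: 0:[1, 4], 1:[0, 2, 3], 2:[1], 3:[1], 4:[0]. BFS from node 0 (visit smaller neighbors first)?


BFS queue: start with [0]
Visit order: [0, 1, 4, 2, 3]


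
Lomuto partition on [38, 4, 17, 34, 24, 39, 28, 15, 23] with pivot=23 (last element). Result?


Elements <= 23 go left of pivot.
Result: [4, 17, 15, 23, 24, 39, 28, 38, 34], pivot at index 3


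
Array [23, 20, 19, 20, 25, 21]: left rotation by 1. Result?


Left rotate by 1: [20, 19, 20, 25, 21, 23]


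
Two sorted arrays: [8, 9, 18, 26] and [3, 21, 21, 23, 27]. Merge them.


Compare heads, take smaller each step.
Merged: [3, 8, 9, 18, 21, 21, 23, 26, 27]


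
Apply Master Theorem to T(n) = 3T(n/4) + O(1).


a=3, b=4, c=0. log_4(3)=0.792 > c=0. Case 1: O(n^log_b(a)) = O(n^0.792)
Complexity: O(n^0.792)


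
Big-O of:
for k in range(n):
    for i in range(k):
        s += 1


Per nesting level: O(n) * O(n) [triangular over k] = O(n^2)
Complexity: O(n^2)


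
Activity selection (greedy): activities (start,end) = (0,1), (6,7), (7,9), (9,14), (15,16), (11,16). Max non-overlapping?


Greedy: pick earliest-ending, then skip overlaps.
Selected (5 activities): [(0, 1), (6, 7), (7, 9), (9, 14), (15, 16)]


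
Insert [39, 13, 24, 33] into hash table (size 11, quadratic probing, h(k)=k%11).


Insertions: 39->slot 6; 13->slot 2; 24->slot 3; 33->slot 0
Table: [33, None, 13, 24, None, None, 39, None, None, None, None]


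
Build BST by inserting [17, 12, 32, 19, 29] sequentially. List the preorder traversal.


Root = 17; build tree by BST insertion.
Preorder traversal: [17, 12, 32, 19, 29]


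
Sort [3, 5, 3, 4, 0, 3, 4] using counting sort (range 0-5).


Count array: [1, 0, 0, 3, 2, 1]
Reconstruct: [0, 3, 3, 3, 4, 4, 5]


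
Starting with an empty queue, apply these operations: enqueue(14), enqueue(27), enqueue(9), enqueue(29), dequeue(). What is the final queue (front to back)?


enqueue(14) -> [14]
enqueue(27) -> [14, 27]
enqueue(9) -> [14, 27, 9]
enqueue(29) -> [14, 27, 9, 29]
dequeue() returns 14 -> [27, 9, 29]
Final queue (front to back): [27, 9, 29]


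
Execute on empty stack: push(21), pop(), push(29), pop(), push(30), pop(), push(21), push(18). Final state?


push(21) -> [21]
pop() returns 21 -> []
push(29) -> [29]
pop() returns 29 -> []
push(30) -> [30]
pop() returns 30 -> []
push(21) -> [21]
push(18) -> [21, 18]
Final stack (bottom to top): [21, 18]


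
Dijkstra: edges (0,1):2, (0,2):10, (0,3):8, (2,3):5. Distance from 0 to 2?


Dijkstra from 0:
Distances: {0: 0, 1: 2, 2: 10, 3: 8}
Shortest distance to 2 = 10, path = [0, 2]


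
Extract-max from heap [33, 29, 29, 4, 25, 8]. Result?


Max = 33
Replace root with last, heapify down
Resulting heap: [29, 25, 29, 4, 8]


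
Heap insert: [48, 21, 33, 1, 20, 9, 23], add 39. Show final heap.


Append 39: [48, 21, 33, 1, 20, 9, 23, 39]
Bubble up: swap idx 7(39) with idx 3(1); swap idx 3(39) with idx 1(21)
Result: [48, 39, 33, 21, 20, 9, 23, 1]


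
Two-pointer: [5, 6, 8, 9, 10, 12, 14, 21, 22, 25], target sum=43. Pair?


Two pointers: lo=0, hi=9
Found pair: (21, 22) summing to 43


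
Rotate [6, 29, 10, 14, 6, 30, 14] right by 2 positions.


Right rotate by 2: [30, 14, 6, 29, 10, 14, 6]


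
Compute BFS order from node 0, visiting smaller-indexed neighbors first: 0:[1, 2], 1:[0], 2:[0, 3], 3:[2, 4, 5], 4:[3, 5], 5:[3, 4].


BFS queue: start with [0]
Visit order: [0, 1, 2, 3, 4, 5]


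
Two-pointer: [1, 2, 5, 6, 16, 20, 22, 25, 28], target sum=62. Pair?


Two pointers: lo=0, hi=8
No pair sums to 62


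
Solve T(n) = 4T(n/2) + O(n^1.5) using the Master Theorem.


a=4, b=2, c=1.5. log_2(4)=2 > c=1.5. Case 1: O(n^log_b(a)) = O(n^2)
Complexity: O(n^2)


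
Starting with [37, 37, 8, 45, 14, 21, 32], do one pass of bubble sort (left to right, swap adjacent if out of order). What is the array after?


After one pass: [37, 8, 37, 14, 21, 32, 45]


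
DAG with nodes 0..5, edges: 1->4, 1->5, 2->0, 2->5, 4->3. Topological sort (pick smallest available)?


Kahn's algorithm, process smallest node first
Order: [1, 2, 0, 4, 3, 5]


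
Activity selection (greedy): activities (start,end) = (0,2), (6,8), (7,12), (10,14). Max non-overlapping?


Greedy: pick earliest-ending, then skip overlaps.
Selected (3 activities): [(0, 2), (6, 8), (10, 14)]


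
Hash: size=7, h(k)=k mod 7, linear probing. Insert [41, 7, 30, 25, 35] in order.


Insertions: 41->slot 6; 7->slot 0; 30->slot 2; 25->slot 4; 35->slot 1
Table: [7, 35, 30, None, 25, None, 41]


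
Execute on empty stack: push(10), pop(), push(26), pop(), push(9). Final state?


push(10) -> [10]
pop() returns 10 -> []
push(26) -> [26]
pop() returns 26 -> []
push(9) -> [9]
Final stack (bottom to top): [9]


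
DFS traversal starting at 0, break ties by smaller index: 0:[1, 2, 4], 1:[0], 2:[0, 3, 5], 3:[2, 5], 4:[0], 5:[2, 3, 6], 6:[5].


DFS stack-based: start with [0]
Visit order: [0, 1, 2, 3, 5, 6, 4]


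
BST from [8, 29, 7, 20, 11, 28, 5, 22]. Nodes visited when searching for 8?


BST root = 8
Search for 8: compare at each node
Path: [8]


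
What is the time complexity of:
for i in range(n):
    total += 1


Per nesting level: O(n) = O(n)
Complexity: O(n)


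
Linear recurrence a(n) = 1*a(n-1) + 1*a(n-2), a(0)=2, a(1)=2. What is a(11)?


Build bottom-up:
...a(9)=110, a(10)=178, a(11)=1*178+1*110=288


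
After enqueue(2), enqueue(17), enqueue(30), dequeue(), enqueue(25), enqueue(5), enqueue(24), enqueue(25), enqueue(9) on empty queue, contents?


enqueue(2) -> [2]
enqueue(17) -> [2, 17]
enqueue(30) -> [2, 17, 30]
dequeue() returns 2 -> [17, 30]
enqueue(25) -> [17, 30, 25]
enqueue(5) -> [17, 30, 25, 5]
enqueue(24) -> [17, 30, 25, 5, 24]
enqueue(25) -> [17, 30, 25, 5, 24, 25]
enqueue(9) -> [17, 30, 25, 5, 24, 25, 9]
Final queue (front to back): [17, 30, 25, 5, 24, 25, 9]


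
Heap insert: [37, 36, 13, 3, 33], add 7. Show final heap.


Append 7: [37, 36, 13, 3, 33, 7]
Bubble up: no swaps needed
Result: [37, 36, 13, 3, 33, 7]


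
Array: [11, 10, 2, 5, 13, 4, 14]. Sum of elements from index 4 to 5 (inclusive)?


Prefix sums: [0, 11, 21, 23, 28, 41, 45, 59]
Sum[4..5] = prefix[6] - prefix[4] = 45 - 28 = 17


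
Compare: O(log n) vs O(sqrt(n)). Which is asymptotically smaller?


logarithmic grows slower than sublinear
O(log n) is asymptotically smaller; O(sqrt(n)) grows faster


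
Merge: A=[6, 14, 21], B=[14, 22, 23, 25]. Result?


Compare heads, take smaller each step.
Merged: [6, 14, 14, 21, 22, 23, 25]


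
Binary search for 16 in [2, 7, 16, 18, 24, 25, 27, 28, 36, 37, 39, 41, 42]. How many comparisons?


Search for 16:
[0,12] mid=6 arr[6]=27
[0,5] mid=2 arr[2]=16
Total: 2 comparisons


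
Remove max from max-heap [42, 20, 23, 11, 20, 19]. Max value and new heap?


Max = 42
Replace root with last, heapify down
Resulting heap: [23, 20, 19, 11, 20]


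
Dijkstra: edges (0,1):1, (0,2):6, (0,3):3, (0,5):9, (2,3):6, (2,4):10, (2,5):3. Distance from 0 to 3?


Dijkstra from 0:
Distances: {0: 0, 1: 1, 2: 6, 3: 3, 4: 16, 5: 9}
Shortest distance to 3 = 3, path = [0, 3]


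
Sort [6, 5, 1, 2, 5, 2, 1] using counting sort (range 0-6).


Count array: [0, 2, 2, 0, 0, 2, 1]
Reconstruct: [1, 1, 2, 2, 5, 5, 6]


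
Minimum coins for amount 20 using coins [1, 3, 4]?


dp[0]=0; dp[i]=1+min(dp[i-c] for c in coins)
...dp[15]=4, dp[16]=4, dp[17]=5, dp[18]=5, dp[19]=5, dp[20]=5
Minimum coins for 20 = 5


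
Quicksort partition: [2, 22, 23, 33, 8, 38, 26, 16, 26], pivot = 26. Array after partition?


Elements <= 26 go left of pivot.
Result: [2, 22, 23, 8, 26, 16, 26, 38, 33], pivot at index 6


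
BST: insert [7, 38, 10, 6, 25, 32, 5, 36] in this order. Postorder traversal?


Root = 7; build tree by BST insertion.
Postorder traversal: [5, 6, 36, 32, 25, 10, 38, 7]


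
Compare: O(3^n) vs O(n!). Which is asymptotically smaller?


exponential (base 3) grows slower than factorial
O(3^n) is asymptotically smaller; O(n!) grows faster


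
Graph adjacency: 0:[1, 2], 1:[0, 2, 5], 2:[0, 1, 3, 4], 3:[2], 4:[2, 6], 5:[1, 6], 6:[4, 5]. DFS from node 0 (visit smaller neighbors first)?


DFS stack-based: start with [0]
Visit order: [0, 1, 2, 3, 4, 6, 5]


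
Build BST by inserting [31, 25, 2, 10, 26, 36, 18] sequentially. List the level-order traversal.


Root = 31; build tree by BST insertion.
Level-Order traversal: [31, 25, 36, 2, 26, 10, 18]


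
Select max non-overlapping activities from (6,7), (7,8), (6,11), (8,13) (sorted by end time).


Greedy: pick earliest-ending, then skip overlaps.
Selected (3 activities): [(6, 7), (7, 8), (8, 13)]


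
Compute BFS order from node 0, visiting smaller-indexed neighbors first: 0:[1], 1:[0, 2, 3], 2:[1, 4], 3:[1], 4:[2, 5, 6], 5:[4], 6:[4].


BFS queue: start with [0]
Visit order: [0, 1, 2, 3, 4, 5, 6]


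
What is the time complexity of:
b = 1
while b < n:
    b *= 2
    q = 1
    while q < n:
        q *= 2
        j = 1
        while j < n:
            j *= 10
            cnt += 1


Per nesting level: O(log n) * O(log n) * O(log n) = O((log n)^3)
Complexity: O((log n)^3)


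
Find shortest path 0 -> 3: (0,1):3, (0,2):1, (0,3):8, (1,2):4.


Dijkstra from 0:
Distances: {0: 0, 1: 3, 2: 1, 3: 8}
Shortest distance to 3 = 8, path = [0, 3]


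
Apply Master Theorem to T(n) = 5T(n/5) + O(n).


a=5, b=5, c=1. log_5(5)=1 = c=1. Case 2: O(n^c log n) = O(n log n)
Complexity: O(n log n)


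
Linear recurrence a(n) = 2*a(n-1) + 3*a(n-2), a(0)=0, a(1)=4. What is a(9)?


Build bottom-up:
...a(7)=2188, a(8)=6560, a(9)=2*6560+3*2188=19684


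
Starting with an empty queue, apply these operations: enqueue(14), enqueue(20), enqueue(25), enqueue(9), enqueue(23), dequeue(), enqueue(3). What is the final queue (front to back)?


enqueue(14) -> [14]
enqueue(20) -> [14, 20]
enqueue(25) -> [14, 20, 25]
enqueue(9) -> [14, 20, 25, 9]
enqueue(23) -> [14, 20, 25, 9, 23]
dequeue() returns 14 -> [20, 25, 9, 23]
enqueue(3) -> [20, 25, 9, 23, 3]
Final queue (front to back): [20, 25, 9, 23, 3]


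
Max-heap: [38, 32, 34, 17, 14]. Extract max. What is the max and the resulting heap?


Max = 38
Replace root with last, heapify down
Resulting heap: [34, 32, 14, 17]


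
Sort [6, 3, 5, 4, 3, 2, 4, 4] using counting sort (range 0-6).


Count array: [0, 0, 1, 2, 3, 1, 1]
Reconstruct: [2, 3, 3, 4, 4, 4, 5, 6]


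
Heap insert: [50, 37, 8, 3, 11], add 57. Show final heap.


Append 57: [50, 37, 8, 3, 11, 57]
Bubble up: swap idx 5(57) with idx 2(8); swap idx 2(57) with idx 0(50)
Result: [57, 37, 50, 3, 11, 8]


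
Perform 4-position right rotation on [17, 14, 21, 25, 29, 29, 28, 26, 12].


Right rotate by 4: [29, 28, 26, 12, 17, 14, 21, 25, 29]


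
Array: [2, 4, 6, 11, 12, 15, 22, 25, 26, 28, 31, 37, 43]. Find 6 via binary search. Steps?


Search for 6:
[0,12] mid=6 arr[6]=22
[0,5] mid=2 arr[2]=6
Total: 2 comparisons


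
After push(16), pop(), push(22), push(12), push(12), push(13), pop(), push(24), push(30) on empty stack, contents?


push(16) -> [16]
pop() returns 16 -> []
push(22) -> [22]
push(12) -> [22, 12]
push(12) -> [22, 12, 12]
push(13) -> [22, 12, 12, 13]
pop() returns 13 -> [22, 12, 12]
push(24) -> [22, 12, 12, 24]
push(30) -> [22, 12, 12, 24, 30]
Final stack (bottom to top): [22, 12, 12, 24, 30]


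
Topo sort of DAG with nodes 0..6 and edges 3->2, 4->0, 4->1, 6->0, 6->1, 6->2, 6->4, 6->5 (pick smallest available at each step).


Kahn's algorithm, process smallest node first
Order: [3, 6, 2, 4, 0, 1, 5]


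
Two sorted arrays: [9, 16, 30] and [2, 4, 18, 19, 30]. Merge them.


Compare heads, take smaller each step.
Merged: [2, 4, 9, 16, 18, 19, 30, 30]


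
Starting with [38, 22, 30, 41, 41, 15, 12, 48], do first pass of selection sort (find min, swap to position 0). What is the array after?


After one pass: [12, 22, 30, 41, 41, 15, 38, 48]


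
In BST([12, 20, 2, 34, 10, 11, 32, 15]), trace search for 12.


BST root = 12
Search for 12: compare at each node
Path: [12]


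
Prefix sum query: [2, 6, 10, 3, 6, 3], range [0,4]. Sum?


Prefix sums: [0, 2, 8, 18, 21, 27, 30]
Sum[0..4] = prefix[5] - prefix[0] = 27 - 0 = 27


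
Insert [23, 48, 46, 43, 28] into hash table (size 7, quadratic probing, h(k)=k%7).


Insertions: 23->slot 2; 48->slot 6; 46->slot 4; 43->slot 1; 28->slot 0
Table: [28, 43, 23, None, 46, None, 48]


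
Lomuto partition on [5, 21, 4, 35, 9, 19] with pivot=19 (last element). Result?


Elements <= 19 go left of pivot.
Result: [5, 4, 9, 19, 21, 35], pivot at index 3


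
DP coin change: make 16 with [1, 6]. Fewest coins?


dp[0]=0; dp[i]=1+min(dp[i-c] for c in coins)
...dp[11]=6, dp[12]=2, dp[13]=3, dp[14]=4, dp[15]=5, dp[16]=6
Minimum coins for 16 = 6


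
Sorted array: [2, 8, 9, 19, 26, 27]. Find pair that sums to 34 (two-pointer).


Two pointers: lo=0, hi=5
Found pair: (8, 26) summing to 34


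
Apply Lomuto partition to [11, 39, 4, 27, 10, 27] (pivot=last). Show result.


Elements <= 27 go left of pivot.
Result: [11, 4, 27, 10, 27, 39], pivot at index 4


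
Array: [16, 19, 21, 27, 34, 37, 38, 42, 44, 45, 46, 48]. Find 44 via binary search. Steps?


Search for 44:
[0,11] mid=5 arr[5]=37
[6,11] mid=8 arr[8]=44
Total: 2 comparisons


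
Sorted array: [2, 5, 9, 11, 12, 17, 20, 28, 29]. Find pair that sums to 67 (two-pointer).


Two pointers: lo=0, hi=8
No pair sums to 67


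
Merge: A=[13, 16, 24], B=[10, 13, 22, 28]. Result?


Compare heads, take smaller each step.
Merged: [10, 13, 13, 16, 22, 24, 28]


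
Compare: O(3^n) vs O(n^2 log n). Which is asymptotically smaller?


n^2 log n grows slower than exponential (base 3)
O(n^2 log n) is asymptotically smaller; O(3^n) grows faster


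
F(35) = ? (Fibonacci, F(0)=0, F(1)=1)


F(n)=F(n-1)+F(n-2)
...F(33)=3524578, F(34)=5702887, F(35)=9227465


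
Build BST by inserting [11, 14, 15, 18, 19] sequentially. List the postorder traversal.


Root = 11; build tree by BST insertion.
Postorder traversal: [19, 18, 15, 14, 11]


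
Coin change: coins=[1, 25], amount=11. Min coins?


dp[0]=0; dp[i]=1+min(dp[i-c] for c in coins)
...dp[6]=6, dp[7]=7, dp[8]=8, dp[9]=9, dp[10]=10, dp[11]=11
Minimum coins for 11 = 11


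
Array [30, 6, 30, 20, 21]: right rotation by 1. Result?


Right rotate by 1: [21, 30, 6, 30, 20]


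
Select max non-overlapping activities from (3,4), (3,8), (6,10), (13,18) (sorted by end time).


Greedy: pick earliest-ending, then skip overlaps.
Selected (3 activities): [(3, 4), (6, 10), (13, 18)]


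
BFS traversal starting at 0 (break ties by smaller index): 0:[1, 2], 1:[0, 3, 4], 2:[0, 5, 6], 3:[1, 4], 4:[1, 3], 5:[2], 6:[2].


BFS queue: start with [0]
Visit order: [0, 1, 2, 3, 4, 5, 6]


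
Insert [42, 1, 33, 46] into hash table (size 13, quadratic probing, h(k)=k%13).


Insertions: 42->slot 3; 1->slot 1; 33->slot 7; 46->slot 8
Table: [None, 1, None, 42, None, None, None, 33, 46, None, None, None, None]


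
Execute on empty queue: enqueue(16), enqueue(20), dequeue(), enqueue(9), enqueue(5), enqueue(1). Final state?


enqueue(16) -> [16]
enqueue(20) -> [16, 20]
dequeue() returns 16 -> [20]
enqueue(9) -> [20, 9]
enqueue(5) -> [20, 9, 5]
enqueue(1) -> [20, 9, 5, 1]
Final queue (front to back): [20, 9, 5, 1]


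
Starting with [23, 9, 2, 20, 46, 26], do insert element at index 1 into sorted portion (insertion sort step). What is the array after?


After one pass: [9, 23, 2, 20, 46, 26]


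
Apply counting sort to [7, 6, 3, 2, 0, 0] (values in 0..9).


Count array: [2, 0, 1, 1, 0, 0, 1, 1, 0, 0]
Reconstruct: [0, 0, 2, 3, 6, 7]


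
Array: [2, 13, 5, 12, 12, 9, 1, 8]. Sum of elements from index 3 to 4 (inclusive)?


Prefix sums: [0, 2, 15, 20, 32, 44, 53, 54, 62]
Sum[3..4] = prefix[5] - prefix[3] = 44 - 20 = 24


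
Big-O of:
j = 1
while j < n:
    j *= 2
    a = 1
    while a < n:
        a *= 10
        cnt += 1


Per nesting level: O(log n) * O(log n) = O((log n)^2)
Complexity: O((log n)^2)


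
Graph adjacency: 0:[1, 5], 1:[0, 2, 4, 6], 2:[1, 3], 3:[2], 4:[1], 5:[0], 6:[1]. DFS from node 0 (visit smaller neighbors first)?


DFS stack-based: start with [0]
Visit order: [0, 1, 2, 3, 4, 6, 5]


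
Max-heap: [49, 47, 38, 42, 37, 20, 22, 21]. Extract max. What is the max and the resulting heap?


Max = 49
Replace root with last, heapify down
Resulting heap: [47, 42, 38, 21, 37, 20, 22]


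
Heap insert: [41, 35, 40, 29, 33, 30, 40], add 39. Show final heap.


Append 39: [41, 35, 40, 29, 33, 30, 40, 39]
Bubble up: swap idx 7(39) with idx 3(29); swap idx 3(39) with idx 1(35)
Result: [41, 39, 40, 35, 33, 30, 40, 29]


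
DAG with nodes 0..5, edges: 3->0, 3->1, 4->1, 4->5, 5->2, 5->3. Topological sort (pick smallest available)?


Kahn's algorithm, process smallest node first
Order: [4, 5, 2, 3, 0, 1]


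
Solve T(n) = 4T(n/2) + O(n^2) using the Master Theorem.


a=4, b=2, c=2. log_2(4)=2 = c=2. Case 2: O(n^c log n) = O(n^2 log n)
Complexity: O(n^2 log n)


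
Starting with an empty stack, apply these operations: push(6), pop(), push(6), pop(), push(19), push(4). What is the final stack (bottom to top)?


push(6) -> [6]
pop() returns 6 -> []
push(6) -> [6]
pop() returns 6 -> []
push(19) -> [19]
push(4) -> [19, 4]
Final stack (bottom to top): [19, 4]


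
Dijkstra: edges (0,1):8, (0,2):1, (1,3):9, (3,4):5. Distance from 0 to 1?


Dijkstra from 0:
Distances: {0: 0, 1: 8, 2: 1, 3: 17, 4: 22}
Shortest distance to 1 = 8, path = [0, 1]


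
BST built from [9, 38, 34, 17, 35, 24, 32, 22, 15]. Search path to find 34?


BST root = 9
Search for 34: compare at each node
Path: [9, 38, 34]


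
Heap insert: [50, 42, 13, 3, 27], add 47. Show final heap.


Append 47: [50, 42, 13, 3, 27, 47]
Bubble up: swap idx 5(47) with idx 2(13)
Result: [50, 42, 47, 3, 27, 13]


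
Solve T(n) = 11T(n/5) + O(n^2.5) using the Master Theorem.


a=11, b=5, c=2.5. log_5(11)=1.490 < c=2.5. Case 3: O(n^c) = O(n^2.500)
Complexity: O(n^2.500)
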